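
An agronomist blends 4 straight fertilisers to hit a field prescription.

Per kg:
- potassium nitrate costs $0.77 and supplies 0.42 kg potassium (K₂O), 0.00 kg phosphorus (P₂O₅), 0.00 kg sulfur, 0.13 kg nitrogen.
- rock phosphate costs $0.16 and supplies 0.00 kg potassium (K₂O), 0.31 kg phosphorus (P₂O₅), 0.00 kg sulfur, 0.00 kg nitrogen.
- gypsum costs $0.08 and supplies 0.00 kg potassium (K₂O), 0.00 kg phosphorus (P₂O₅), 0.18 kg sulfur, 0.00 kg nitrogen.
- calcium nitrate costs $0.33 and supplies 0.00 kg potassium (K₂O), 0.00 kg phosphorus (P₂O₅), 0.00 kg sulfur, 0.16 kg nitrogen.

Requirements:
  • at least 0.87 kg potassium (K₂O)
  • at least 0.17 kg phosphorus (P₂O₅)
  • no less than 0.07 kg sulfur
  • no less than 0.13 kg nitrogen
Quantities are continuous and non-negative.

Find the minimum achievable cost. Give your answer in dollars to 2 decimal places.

$1.71

This is a linear program. Let x1 = kg of potassium nitrate, x2 = kg of rock phosphate, x3 = kg of gypsum, x4 = kg of calcium nitrate.
min 0.77x1 + 0.16x2 + 0.08x3 + 0.33x4 with:
  0.42x1 ≥ 0.87   (potassium (K₂O))
  0.31x2 ≥ 0.17   (phosphorus (P₂O₅))
  0.18x3 ≥ 0.07   (sulfur)
  0.13x1 + 0.16x4 ≥ 0.13   (nitrogen)
  x1, x2, x3, x4 ≥ 0.
The cheapest feasible vertex uses only potassium nitrate, rock phosphate, gypsum; calcium nitrate is not used. The potassium (K₂O), phosphorus (P₂O₅), sulfur requirements are met with equality.
That vertex is x1 = 2.071, x2 = 0.5484, x3 = 0.3889.
Cost = 0.77·2.071 + 0.16·0.5484 + 0.08·0.3889 = 1.7135.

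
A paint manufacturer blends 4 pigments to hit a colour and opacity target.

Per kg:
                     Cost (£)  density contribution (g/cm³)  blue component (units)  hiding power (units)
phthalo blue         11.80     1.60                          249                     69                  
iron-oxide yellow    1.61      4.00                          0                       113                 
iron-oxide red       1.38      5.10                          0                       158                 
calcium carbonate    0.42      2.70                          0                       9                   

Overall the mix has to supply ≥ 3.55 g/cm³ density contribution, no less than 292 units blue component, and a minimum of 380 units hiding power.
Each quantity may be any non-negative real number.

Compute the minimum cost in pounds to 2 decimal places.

Let x1 = kg of phthalo blue, x2 = kg of iron-oxide yellow, x3 = kg of iron-oxide red, x4 = kg of calcium carbonate.
min 11.8x1 + 1.61x2 + 1.38x3 + 0.42x4 with:
  1.6x1 + 4x2 + 5.1x3 + 2.7x4 ≥ 3.55   (density contribution)
  249x1 ≥ 292   (blue component)
  69x1 + 113x2 + 158x3 + 9x4 ≥ 380   (hiding power)
  x1, x2, x3, x4 ≥ 0.
The cheapest feasible vertex uses only phthalo blue, iron-oxide red; iron-oxide yellow, calcium carbonate are not used. The blue component and hiding power requirements are met with equality.
Optimal quantities: phthalo blue = 1.173 kg, iron-oxide red = 1.893 kg.
Objective = 11.8·1.173 + 1.38·1.893 = 16.4537.

£16.45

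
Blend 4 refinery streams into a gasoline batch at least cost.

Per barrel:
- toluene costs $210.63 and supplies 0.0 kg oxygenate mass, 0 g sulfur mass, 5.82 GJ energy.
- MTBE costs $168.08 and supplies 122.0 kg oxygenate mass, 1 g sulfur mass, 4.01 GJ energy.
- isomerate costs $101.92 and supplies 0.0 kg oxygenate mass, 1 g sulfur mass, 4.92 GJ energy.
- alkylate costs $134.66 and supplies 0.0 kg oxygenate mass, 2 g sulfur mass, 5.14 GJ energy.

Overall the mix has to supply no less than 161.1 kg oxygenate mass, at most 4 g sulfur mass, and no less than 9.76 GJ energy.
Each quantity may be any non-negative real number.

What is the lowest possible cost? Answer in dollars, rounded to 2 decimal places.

$314.44

Let x1 = barrels of toluene, x2 = barrels of MTBE, x3 = barrels of isomerate, x4 = barrels of alkylate.
Minimize 210.63x1 + 168.08x2 + 101.92x3 + 134.66x4 s.t.:
  122x2 ≥ 161.1   (oxygenate mass)
  1x2 + 1x3 + 2x4 ≤ 4   (sulfur mass)
  5.82x1 + 4.01x2 + 4.92x3 + 5.14x4 ≥ 9.76   (energy)
  x1, x2, x3, x4 ≥ 0.
At the optimum only MTBE, isomerate are positive (toluene, alkylate = 0). Binding constraints: oxygenate mass and energy.
Optimal quantities: MTBE = 1.3205 barrels, isomerate = 0.90749 barrels.
Cost = 168.08·1.3205 + 101.92·0.90749 = 314.4410.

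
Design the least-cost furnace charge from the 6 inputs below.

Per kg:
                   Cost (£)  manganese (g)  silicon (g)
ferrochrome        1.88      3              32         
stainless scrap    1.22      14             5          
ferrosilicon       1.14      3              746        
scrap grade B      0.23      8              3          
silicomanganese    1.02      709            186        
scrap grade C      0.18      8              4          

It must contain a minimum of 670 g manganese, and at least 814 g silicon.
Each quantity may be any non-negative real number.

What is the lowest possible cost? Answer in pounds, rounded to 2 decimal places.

Treat it as an LP. Let x1 = kg of ferrochrome, x2 = kg of stainless scrap, x3 = kg of ferrosilicon, x4 = kg of scrap grade B, x5 = kg of silicomanganese, x6 = kg of scrap grade C.
Minimise 1.88x1 + 1.22x2 + 1.14x3 + 0.23x4 + 1.02x5 + 0.18x6 subject to:
  3x1 + 14x2 + 3x3 + 8x4 + 709x5 + 8x6 ≥ 670   (manganese)
  32x1 + 5x2 + 746x3 + 3x4 + 186x5 + 4x6 ≥ 814   (silicon)
  x1, x2, x3, x4, x5, x6 ≥ 0.
At the optimum only ferrosilicon, silicomanganese are positive (ferrochrome, stainless scrap, scrap grade B, scrap grade C = 0). The manganese and silicon requirements are met with equality.
Solving gives x3 = 0.8564, x5 = 0.9414.
Objective = 1.14·0.8564 + 1.02·0.9414 = 1.9365.

£1.94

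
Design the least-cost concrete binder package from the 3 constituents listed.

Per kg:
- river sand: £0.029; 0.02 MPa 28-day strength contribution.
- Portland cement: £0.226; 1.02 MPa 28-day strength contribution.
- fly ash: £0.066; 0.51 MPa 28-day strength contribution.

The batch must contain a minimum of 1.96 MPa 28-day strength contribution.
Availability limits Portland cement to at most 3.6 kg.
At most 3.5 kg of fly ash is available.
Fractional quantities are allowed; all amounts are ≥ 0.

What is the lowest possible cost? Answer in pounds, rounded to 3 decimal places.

Treat it as an LP. Let x1 = kg of river sand, x2 = kg of Portland cement, x3 = kg of fly ash.
Minimize 0.029x1 + 0.226x2 + 0.066x3 subject to:
  0.02x1 + 1.02x2 + 0.51x3 ≥ 1.96   (28-day strength contribution)
  x2 ≤ 3.6
  x3 ≤ 3.5
  x1, x2, x3 ≥ 0.
The minimum-cost mix takes nothing from river sand — only Portland cement, fly ash. Binding constraints: 28-day strength contribution and the fly ash cap.
Solving gives x2 = 0.1716, x3 = 3.5.
Cost = 0.226·0.1716 + 0.066·3.5 = 0.26978.

£0.270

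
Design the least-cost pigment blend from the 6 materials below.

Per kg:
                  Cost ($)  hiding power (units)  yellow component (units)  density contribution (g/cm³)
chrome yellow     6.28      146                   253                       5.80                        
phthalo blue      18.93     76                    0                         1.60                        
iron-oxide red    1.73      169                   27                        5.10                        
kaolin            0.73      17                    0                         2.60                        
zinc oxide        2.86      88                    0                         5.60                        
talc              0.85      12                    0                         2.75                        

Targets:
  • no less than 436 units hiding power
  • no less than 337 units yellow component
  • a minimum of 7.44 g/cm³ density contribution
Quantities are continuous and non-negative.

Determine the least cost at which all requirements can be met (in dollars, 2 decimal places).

$10.03

Set it up as a linear program. Let x1 = kg of chrome yellow, x2 = kg of phthalo blue, x3 = kg of iron-oxide red, x4 = kg of kaolin, x5 = kg of zinc oxide, x6 = kg of talc.
Minimize 6.28x1 + 18.93x2 + 1.73x3 + 0.73x4 + 2.86x5 + 0.85x6 with:
  146x1 + 76x2 + 169x3 + 17x4 + 88x5 + 12x6 ≥ 436   (hiding power)
  253x1 + 27x3 ≥ 337   (yellow component)
  5.8x1 + 1.6x2 + 5.1x3 + 2.6x4 + 5.6x5 + 2.75x6 ≥ 7.44   (density contribution)
  x1, x2, x3, x4, x5, x6 ≥ 0.
The optimal basis is {chrome yellow, iron-oxide red}; phthalo blue, kaolin, zinc oxide, talc drop out. Binding constraints: hiding power and yellow component.
That vertex is x1 = 1.164, x3 = 1.574.
Cost = 6.28·1.164 + 1.73·1.574 = 10.0329.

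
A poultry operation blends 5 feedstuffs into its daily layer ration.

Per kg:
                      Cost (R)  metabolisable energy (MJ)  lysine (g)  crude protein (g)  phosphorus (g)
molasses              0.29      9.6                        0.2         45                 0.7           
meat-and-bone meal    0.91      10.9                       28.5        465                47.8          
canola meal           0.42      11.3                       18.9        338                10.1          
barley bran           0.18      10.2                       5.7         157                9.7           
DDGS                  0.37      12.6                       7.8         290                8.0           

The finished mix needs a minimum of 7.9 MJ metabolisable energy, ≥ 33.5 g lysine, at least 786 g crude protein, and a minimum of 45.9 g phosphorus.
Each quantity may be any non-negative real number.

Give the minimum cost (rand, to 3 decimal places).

Let x1 = kg of molasses, x2 = kg of meat-and-bone meal, x3 = kg of canola meal, x4 = kg of barley bran, x5 = kg of DDGS.
min 0.29x1 + 0.91x2 + 0.42x3 + 0.18x4 + 0.37x5 with:
  9.6x1 + 10.9x2 + 11.3x3 + 10.2x4 + 12.6x5 ≥ 7.9   (metabolisable energy)
  0.2x1 + 28.5x2 + 18.9x3 + 5.7x4 + 7.8x5 ≥ 33.5   (lysine)
  45x1 + 465x2 + 338x3 + 157x4 + 290x5 ≥ 786   (crude protein)
  0.7x1 + 47.8x2 + 10.1x3 + 9.7x4 + 8x5 ≥ 45.9   (phosphorus)
  x1, x2, x3, x4, x5 ≥ 0.
The minimum-cost mix takes nothing from molasses, meat-and-bone meal, DDGS — only canola meal, barley bran. Binding constraints: lysine and phosphorus.
Solving gives x3 = 0.5035, x4 = 4.208.
Cost = 0.42·0.5035 + 0.18·4.208 = 0.96891.

R0.969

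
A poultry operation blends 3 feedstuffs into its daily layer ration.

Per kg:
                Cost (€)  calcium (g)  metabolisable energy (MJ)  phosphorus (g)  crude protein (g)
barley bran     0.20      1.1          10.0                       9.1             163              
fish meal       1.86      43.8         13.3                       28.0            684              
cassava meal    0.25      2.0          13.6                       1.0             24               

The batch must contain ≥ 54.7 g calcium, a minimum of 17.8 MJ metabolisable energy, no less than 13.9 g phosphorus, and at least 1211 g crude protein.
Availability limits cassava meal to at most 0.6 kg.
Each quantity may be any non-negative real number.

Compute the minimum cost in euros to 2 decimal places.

€2.70

Set it up as a linear program. Let x1 = kg of barley bran, x2 = kg of fish meal, x3 = kg of cassava meal.
min 0.2x1 + 1.86x2 + 0.25x3 s.t.:
  1.1x1 + 43.8x2 + 2x3 ≥ 54.7   (calcium)
  10x1 + 13.3x2 + 13.6x3 ≥ 17.8   (metabolisable energy)
  9.1x1 + 28x2 + 1x3 ≥ 13.9   (phosphorus)
  163x1 + 684x2 + 24x3 ≥ 1211   (crude protein)
  x3 ≤ 0.6
  x1, x2, x3 ≥ 0.
The optimal basis is {barley bran, fish meal}; cassava meal drops out. Binding constraints: calcium and crude protein.
So barley bran = 2.447 kg, fish meal = 1.187 kg.
Cost = 0.2·2.447 + 1.86·1.187 = 2.6972.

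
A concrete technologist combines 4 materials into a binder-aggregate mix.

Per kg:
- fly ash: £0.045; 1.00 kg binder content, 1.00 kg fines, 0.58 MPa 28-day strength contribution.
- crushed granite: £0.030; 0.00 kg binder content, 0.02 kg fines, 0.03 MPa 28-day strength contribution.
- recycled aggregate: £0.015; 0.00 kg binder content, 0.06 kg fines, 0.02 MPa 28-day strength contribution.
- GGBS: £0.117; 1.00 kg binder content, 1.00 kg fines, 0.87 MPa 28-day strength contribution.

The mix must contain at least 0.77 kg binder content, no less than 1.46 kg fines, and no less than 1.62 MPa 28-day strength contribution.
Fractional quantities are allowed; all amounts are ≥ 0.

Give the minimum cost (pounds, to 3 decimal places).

£0.126

Let x1 = kg of fly ash, x2 = kg of crushed granite, x3 = kg of recycled aggregate, x4 = kg of GGBS.
Minimize 0.045x1 + 0.03x2 + 0.015x3 + 0.117x4 s.t.:
  1x1 + 1x4 ≥ 0.77   (binder content)
  1x1 + 0.02x2 + 0.06x3 + 1x4 ≥ 1.46   (fines)
  0.58x1 + 0.03x2 + 0.02x3 + 0.87x4 ≥ 1.62   (28-day strength contribution)
  x1, x2, x3, x4 ≥ 0.
The minimum-cost mix takes nothing from crushed granite, recycled aggregate, GGBS — only fly ash. There the 28-day strength contribution constraint is tight.
Optimal quantities: fly ash = 2.793 kg.
Hence cost = 0.045·2.793 = £0.12569.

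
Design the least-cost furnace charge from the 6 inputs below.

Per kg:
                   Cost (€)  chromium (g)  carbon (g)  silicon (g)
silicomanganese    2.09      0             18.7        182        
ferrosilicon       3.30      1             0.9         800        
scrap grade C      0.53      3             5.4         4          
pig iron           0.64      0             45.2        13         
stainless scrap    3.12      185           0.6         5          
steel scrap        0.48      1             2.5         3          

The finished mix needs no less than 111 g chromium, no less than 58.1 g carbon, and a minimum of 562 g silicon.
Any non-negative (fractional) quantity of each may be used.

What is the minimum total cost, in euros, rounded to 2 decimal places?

Treat it as an LP. Let x1 = kg of silicomanganese, x2 = kg of ferrosilicon, x3 = kg of scrap grade C, x4 = kg of pig iron, x5 = kg of stainless scrap, x6 = kg of steel scrap.
min 2.09x1 + 3.3x2 + 0.53x3 + 0.64x4 + 3.12x5 + 0.48x6 with:
  1x2 + 3x3 + 185x5 + 1x6 ≥ 111   (chromium)
  18.7x1 + 0.9x2 + 5.4x3 + 45.2x4 + 0.6x5 + 2.5x6 ≥ 58.1   (carbon)
  182x1 + 800x2 + 4x3 + 13x4 + 5x5 + 3x6 ≥ 562   (silicon)
  x1, x2, x3, x4, x5, x6 ≥ 0.
The minimum-cost mix takes nothing from silicomanganese, scrap grade C, steel scrap — only ferrosilicon, pig iron, stainless scrap. Binding constraints: chromium, carbon, silicon.
Optimal quantities: ferrosilicon = 0.6782 kg, pig iron = 1.264 kg, stainless scrap = 0.5963 kg.
Hence cost = 3.3·0.6782 + 0.64·1.264 + 3.12·0.5963 = €4.9075.

€4.91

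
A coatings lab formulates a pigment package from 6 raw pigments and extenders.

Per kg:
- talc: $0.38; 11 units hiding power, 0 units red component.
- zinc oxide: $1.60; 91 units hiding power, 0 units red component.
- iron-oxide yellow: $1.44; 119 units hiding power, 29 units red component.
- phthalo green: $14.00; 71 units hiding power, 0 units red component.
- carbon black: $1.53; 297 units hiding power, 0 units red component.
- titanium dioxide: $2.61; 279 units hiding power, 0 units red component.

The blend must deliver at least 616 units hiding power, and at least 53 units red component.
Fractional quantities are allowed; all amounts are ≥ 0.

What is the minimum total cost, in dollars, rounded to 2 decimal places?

$4.68

Treat it as an LP. Let x1 = kg of talc, x2 = kg of zinc oxide, x3 = kg of iron-oxide yellow, x4 = kg of phthalo green, x5 = kg of carbon black, x6 = kg of titanium dioxide.
Minimise 0.38x1 + 1.6x2 + 1.44x3 + 14x4 + 1.53x5 + 2.61x6 subject to:
  11x1 + 91x2 + 119x3 + 71x4 + 297x5 + 279x6 ≥ 616   (hiding power)
  29x3 ≥ 53   (red component)
  x1, x2, x3, x4, x5, x6 ≥ 0.
The cheapest feasible vertex uses only iron-oxide yellow, carbon black; talc, zinc oxide, phthalo green, titanium dioxide are not used. Binding constraints: hiding power and red component.
Solving gives x3 = 1.8276, x5 = 1.3418.
Cost = 1.44·1.8276 + 1.53·1.3418 = 4.6847.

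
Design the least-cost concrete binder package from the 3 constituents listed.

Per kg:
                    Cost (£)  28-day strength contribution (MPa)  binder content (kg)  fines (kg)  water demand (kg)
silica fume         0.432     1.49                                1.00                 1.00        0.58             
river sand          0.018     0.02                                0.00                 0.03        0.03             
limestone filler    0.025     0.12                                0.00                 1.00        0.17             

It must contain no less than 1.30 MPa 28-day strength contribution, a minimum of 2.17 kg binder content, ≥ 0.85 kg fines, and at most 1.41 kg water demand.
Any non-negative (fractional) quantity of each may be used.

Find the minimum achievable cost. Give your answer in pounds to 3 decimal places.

Set it up as a linear program. Let x1 = kg of silica fume, x2 = kg of river sand, x3 = kg of limestone filler.
min 0.432x1 + 0.018x2 + 0.025x3 s.t.:
  1.49x1 + 0.02x2 + 0.12x3 ≥ 1.3   (28-day strength contribution)
  1x1 ≥ 2.17   (binder content)
  1x1 + 0.03x2 + 1x3 ≥ 0.85   (fines)
  0.58x1 + 0.03x2 + 0.17x3 ≤ 1.41   (water demand)
  x1, x2, x3 ≥ 0.
The optimal basis is {silica fume}; river sand, limestone filler drop out. Binding constraint: binder content.
That vertex is x1 = 2.17.
Objective = 0.432·2.17 = 0.93744.

£0.937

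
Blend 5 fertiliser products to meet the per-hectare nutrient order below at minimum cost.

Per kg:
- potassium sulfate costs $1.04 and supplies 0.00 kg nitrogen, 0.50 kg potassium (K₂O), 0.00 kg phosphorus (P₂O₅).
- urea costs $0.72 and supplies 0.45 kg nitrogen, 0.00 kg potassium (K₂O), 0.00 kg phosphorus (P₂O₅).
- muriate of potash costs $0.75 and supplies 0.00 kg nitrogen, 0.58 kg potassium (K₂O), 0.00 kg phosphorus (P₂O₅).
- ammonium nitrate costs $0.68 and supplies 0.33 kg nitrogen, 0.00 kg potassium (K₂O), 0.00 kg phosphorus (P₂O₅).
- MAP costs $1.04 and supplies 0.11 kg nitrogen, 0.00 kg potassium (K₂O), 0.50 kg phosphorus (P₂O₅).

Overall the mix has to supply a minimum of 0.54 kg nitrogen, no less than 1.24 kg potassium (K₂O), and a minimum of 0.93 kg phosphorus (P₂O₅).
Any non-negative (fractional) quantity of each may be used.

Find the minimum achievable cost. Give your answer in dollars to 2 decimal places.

Let x1 = kg of potassium sulfate, x2 = kg of urea, x3 = kg of muriate of potash, x4 = kg of ammonium nitrate, x5 = kg of MAP.
Minimise 1.04x1 + 0.72x2 + 0.75x3 + 0.68x4 + 1.04x5 subject to:
  0.45x2 + 0.33x4 + 0.11x5 ≥ 0.54   (nitrogen)
  0.5x1 + 0.58x3 ≥ 1.24   (potassium (K₂O))
  0.5x5 ≥ 0.93   (phosphorus (P₂O₅))
  x1, x2, x3, x4, x5 ≥ 0.
At the optimum only urea, muriate of potash, MAP are positive (potassium sulfate, ammonium nitrate = 0). The nitrogen, potassium (K₂O), phosphorus (P₂O₅) requirements are met with equality.
Optimal quantities: urea = 0.7453 kg, muriate of potash = 2.138 kg, MAP = 1.86 kg.
Hence cost = 0.72·0.7453 + 0.75·2.138 + 1.04·1.86 = $4.0745.

$4.07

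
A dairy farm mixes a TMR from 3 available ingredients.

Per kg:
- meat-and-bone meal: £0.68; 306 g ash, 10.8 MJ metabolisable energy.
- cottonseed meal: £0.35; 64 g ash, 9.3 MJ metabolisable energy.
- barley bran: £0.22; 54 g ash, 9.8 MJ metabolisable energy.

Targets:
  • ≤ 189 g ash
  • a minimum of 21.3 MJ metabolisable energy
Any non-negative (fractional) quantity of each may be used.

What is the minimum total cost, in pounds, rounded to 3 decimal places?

£0.478

Treat it as an LP. Let x1 = kg of meat-and-bone meal, x2 = kg of cottonseed meal, x3 = kg of barley bran.
min 0.68x1 + 0.35x2 + 0.22x3 subject to:
  306x1 + 64x2 + 54x3 ≤ 189   (ash)
  10.8x1 + 9.3x2 + 9.8x3 ≥ 21.3   (metabolisable energy)
  x1, x2, x3 ≥ 0.
At the optimum only barley bran is positive (meat-and-bone meal, cottonseed meal = 0). There the metabolisable energy constraint is tight.
That vertex is x3 = 2.173.
Objective = 0.22·2.173 = 0.47806.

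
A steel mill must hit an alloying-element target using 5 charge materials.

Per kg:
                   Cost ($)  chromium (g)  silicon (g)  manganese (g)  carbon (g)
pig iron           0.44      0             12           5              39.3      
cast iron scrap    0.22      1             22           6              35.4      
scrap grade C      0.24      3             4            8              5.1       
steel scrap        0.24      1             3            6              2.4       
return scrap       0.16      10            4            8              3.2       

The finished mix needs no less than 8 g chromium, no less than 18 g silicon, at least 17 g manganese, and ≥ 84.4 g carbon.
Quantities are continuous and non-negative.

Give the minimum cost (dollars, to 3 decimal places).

Treat it as an LP. Let x1 = kg of pig iron, x2 = kg of cast iron scrap, x3 = kg of scrap grade C, x4 = kg of steel scrap, x5 = kg of return scrap.
Minimise 0.44x1 + 0.22x2 + 0.24x3 + 0.24x4 + 0.16x5 with:
  1x2 + 3x3 + 1x4 + 10x5 ≥ 8   (chromium)
  12x1 + 22x2 + 4x3 + 3x4 + 4x5 ≥ 18   (silicon)
  5x1 + 6x2 + 8x3 + 6x4 + 8x5 ≥ 17   (manganese)
  39.3x1 + 35.4x2 + 5.1x3 + 2.4x4 + 3.2x5 ≥ 84.4   (carbon)
  x1, x2, x3, x4, x5 ≥ 0.
The optimal basis is {cast iron scrap, return scrap}; pig iron, scrap grade C, steel scrap drop out. Binding constraints: chromium and carbon.
So cast iron scrap = 2.333 kg, return scrap = 0.5667 kg.
Total cost: 0.22·2.333 + 0.16·0.5667 = 0.60393.

$0.604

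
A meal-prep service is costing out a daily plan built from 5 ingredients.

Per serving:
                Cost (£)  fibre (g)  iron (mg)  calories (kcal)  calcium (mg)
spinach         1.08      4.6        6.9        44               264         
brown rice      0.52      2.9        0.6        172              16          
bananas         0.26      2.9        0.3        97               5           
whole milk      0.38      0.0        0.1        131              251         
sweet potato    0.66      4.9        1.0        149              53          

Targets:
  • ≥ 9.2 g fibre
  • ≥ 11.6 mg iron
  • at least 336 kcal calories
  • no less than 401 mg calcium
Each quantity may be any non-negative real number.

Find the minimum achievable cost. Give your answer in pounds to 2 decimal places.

This is a linear program. Let x1 = servings of spinach, x2 = servings of brown rice, x3 = servings of bananas, x4 = servings of whole milk, x5 = servings of sweet potato.
Minimize 1.08x1 + 0.52x2 + 0.26x3 + 0.38x4 + 0.66x5 subject to:
  4.6x1 + 2.9x2 + 2.9x3 + 4.9x5 ≥ 9.2   (fibre)
  6.9x1 + 0.6x2 + 0.3x3 + 0.1x4 + 1x5 ≥ 11.6   (iron)
  44x1 + 172x2 + 97x3 + 131x4 + 149x5 ≥ 336   (calories)
  264x1 + 16x2 + 5x3 + 251x4 + 53x5 ≥ 401   (calcium)
  x1, x2, x3, x4, x5 ≥ 0.
At the optimum only spinach, bananas are positive (brown rice, whole milk, sweet potato = 0). Binding constraints: iron and calories.
So spinach = 1.561 servings, bananas = 2.756 servings.
Hence cost = 1.08·1.561 + 0.26·2.756 = £2.4024.

£2.40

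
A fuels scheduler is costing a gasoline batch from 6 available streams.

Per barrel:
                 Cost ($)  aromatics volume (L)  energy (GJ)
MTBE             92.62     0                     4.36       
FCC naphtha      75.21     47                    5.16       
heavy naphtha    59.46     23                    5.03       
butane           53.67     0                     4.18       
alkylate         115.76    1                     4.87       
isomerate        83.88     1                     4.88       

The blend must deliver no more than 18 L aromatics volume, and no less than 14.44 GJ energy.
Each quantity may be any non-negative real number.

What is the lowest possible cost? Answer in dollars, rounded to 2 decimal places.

$181.40

Let x1 = barrels of MTBE, x2 = barrels of FCC naphtha, x3 = barrels of heavy naphtha, x4 = barrels of butane, x5 = barrels of alkylate, x6 = barrels of isomerate.
min 92.62x1 + 75.21x2 + 59.46x3 + 53.67x4 + 115.76x5 + 83.88x6 subject to:
  47x2 + 23x3 + 1x5 + 1x6 ≤ 18   (aromatics volume)
  4.36x1 + 5.16x2 + 5.03x3 + 4.18x4 + 4.87x5 + 4.88x6 ≥ 14.44   (energy)
  x1, x2, x3, x4, x5, x6 ≥ 0.
The minimum-cost mix takes nothing from MTBE, FCC naphtha, alkylate, isomerate — only heavy naphtha, butane. The aromatics volume and energy requirements are met with equality.
That vertex is x3 = 0.78261, x4 = 2.5128.
Objective = 59.46·0.78261 + 53.67·2.5128 = 181.3960.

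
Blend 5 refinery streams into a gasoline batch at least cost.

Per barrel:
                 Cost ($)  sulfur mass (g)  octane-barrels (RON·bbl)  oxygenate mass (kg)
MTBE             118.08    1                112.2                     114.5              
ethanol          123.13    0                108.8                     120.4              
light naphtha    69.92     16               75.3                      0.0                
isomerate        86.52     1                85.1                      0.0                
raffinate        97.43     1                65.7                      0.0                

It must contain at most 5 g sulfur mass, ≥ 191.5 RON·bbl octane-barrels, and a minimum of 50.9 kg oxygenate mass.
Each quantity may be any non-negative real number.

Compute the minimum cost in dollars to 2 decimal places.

$195.21

Set it up as a linear program. Let x1 = barrels of MTBE, x2 = barrels of ethanol, x3 = barrels of light naphtha, x4 = barrels of isomerate, x5 = barrels of raffinate.
min 118.08x1 + 123.13x2 + 69.92x3 + 86.52x4 + 97.43x5 with:
  1x1 + 16x3 + 1x4 + 1x5 ≤ 5   (sulfur mass)
  112.2x1 + 108.8x2 + 75.3x3 + 85.1x4 + 65.7x5 ≥ 191.5   (octane-barrels)
  114.5x1 + 120.4x2 ≥ 50.9   (oxygenate mass)
  x1, x2, x3, x4, x5 ≥ 0.
The minimum-cost mix takes nothing from ethanol, raffinate — only MTBE, light naphtha, isomerate. The sulfur mass, octane-barrels, oxygenate mass requirements are met with equality.
Optimal quantities: MTBE = 0.4445 barrels, light naphtha = 0.1913 barrels, isomerate = 1.495 barrels.
Objective = 118.08·0.4445 + 69.92·0.1913 + 86.52·1.495 = 195.2097.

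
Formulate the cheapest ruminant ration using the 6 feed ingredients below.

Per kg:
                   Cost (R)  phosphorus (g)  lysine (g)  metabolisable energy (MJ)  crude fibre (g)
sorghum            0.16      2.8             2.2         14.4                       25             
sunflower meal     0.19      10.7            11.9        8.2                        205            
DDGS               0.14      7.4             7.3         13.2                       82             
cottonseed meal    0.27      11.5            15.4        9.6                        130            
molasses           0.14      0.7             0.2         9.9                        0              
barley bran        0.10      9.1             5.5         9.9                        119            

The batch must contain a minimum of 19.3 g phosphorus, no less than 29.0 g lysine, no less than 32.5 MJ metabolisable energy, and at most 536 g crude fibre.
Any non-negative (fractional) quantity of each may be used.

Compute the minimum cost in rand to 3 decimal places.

R0.489

Set it up as a linear program. Let x1 = kg of sorghum, x2 = kg of sunflower meal, x3 = kg of DDGS, x4 = kg of cottonseed meal, x5 = kg of molasses, x6 = kg of barley bran.
Minimise 0.16x1 + 0.19x2 + 0.14x3 + 0.27x4 + 0.14x5 + 0.1x6 with:
  2.8x1 + 10.7x2 + 7.4x3 + 11.5x4 + 0.7x5 + 9.1x6 ≥ 19.3   (phosphorus)
  2.2x1 + 11.9x2 + 7.3x3 + 15.4x4 + 0.2x5 + 5.5x6 ≥ 29   (lysine)
  14.4x1 + 8.2x2 + 13.2x3 + 9.6x4 + 9.9x5 + 9.9x6 ≥ 32.5   (metabolisable energy)
  25x1 + 205x2 + 82x3 + 130x4 + 119x6 ≤ 536   (crude fibre)
  x1, x2, x3, x4, x5, x6 ≥ 0.
The cheapest feasible vertex uses only sunflower meal, DDGS, barley bran; sorghum, cottonseed meal, molasses are not used. The lysine, metabolisable energy, crude fibre requirements are met with equality.
That vertex is x2 = 1.491, x3 = 0.1741, x6 = 1.816.
Cost = 0.19·1.491 + 0.14·0.1741 + 0.1·1.816 = 0.48926.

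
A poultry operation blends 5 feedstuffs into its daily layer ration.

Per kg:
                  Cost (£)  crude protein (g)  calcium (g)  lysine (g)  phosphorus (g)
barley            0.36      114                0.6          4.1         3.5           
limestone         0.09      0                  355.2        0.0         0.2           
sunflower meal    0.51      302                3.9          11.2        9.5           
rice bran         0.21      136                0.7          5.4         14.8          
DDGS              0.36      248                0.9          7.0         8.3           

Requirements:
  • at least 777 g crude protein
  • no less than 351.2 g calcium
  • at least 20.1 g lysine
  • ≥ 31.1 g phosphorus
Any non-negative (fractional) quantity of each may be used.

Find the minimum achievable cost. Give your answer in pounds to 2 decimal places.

This is a linear program. Let x1 = kg of barley, x2 = kg of limestone, x3 = kg of sunflower meal, x4 = kg of rice bran, x5 = kg of DDGS.
min 0.36x1 + 0.09x2 + 0.51x3 + 0.21x4 + 0.36x5 s.t.:
  114x1 + 302x3 + 136x4 + 248x5 ≥ 777   (crude protein)
  0.6x1 + 355.2x2 + 3.9x3 + 0.7x4 + 0.9x5 ≥ 351.2   (calcium)
  4.1x1 + 11.2x3 + 5.4x4 + 7x5 ≥ 20.1   (lysine)
  3.5x1 + 0.2x2 + 9.5x3 + 14.8x4 + 8.3x5 ≥ 31.1   (phosphorus)
  x1, x2, x3, x4, x5 ≥ 0.
At the optimum only limestone, rice bran, DDGS are positive (barley, sunflower meal = 0). The crude protein, calcium, phosphorus requirements are met with equality.
That vertex is x2 = 0.9805, x4 = 0.4781, x5 = 2.871.
Hence cost = 0.09·0.9805 + 0.21·0.4781 + 0.36·2.871 = £1.2222.

£1.22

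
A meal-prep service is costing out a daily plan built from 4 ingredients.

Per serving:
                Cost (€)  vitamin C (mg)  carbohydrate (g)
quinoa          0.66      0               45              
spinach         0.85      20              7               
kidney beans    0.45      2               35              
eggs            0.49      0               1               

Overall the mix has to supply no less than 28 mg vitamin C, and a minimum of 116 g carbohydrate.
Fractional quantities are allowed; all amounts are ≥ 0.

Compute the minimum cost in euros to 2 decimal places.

Treat it as an LP. Let x1 = servings of quinoa, x2 = servings of spinach, x3 = servings of kidney beans, x4 = servings of eggs.
min 0.66x1 + 0.85x2 + 0.45x3 + 0.49x4 s.t.:
  20x2 + 2x3 ≥ 28   (vitamin C)
  45x1 + 7x2 + 35x3 + 1x4 ≥ 116   (carbohydrate)
  x1, x2, x3, x4 ≥ 0.
The minimum-cost mix takes nothing from quinoa, eggs — only spinach, kidney beans. There the vitamin C and carbohydrate constraints are tight.
That vertex is x2 = 1.09, x3 = 3.096.
Objective = 0.85·1.09 + 0.45·3.096 = 2.3197.

€2.32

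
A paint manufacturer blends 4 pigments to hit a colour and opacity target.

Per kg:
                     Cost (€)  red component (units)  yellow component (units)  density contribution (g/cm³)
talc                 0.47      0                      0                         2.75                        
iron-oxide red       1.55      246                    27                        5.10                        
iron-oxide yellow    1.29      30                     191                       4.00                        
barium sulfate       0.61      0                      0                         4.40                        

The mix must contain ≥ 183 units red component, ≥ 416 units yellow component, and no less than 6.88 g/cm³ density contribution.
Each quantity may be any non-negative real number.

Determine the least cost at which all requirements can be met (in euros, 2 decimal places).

€3.48

Let x1 = kg of talc, x2 = kg of iron-oxide red, x3 = kg of iron-oxide yellow, x4 = kg of barium sulfate.
Minimize 0.47x1 + 1.55x2 + 1.29x3 + 0.61x4 s.t.:
  246x2 + 30x3 ≥ 183   (red component)
  27x2 + 191x3 ≥ 416   (yellow component)
  2.75x1 + 5.1x2 + 4x3 + 4.4x4 ≥ 6.88   (density contribution)
  x1, x2, x3, x4 ≥ 0.
The cheapest feasible vertex uses only iron-oxide red, iron-oxide yellow; talc, barium sulfate are not used. Binding constraints: red component and yellow component.
So iron-oxide red = 0.48668 kg, iron-oxide yellow = 2.1092 kg.
Hence cost = 1.55·0.48668 + 1.29·2.1092 = €3.4752.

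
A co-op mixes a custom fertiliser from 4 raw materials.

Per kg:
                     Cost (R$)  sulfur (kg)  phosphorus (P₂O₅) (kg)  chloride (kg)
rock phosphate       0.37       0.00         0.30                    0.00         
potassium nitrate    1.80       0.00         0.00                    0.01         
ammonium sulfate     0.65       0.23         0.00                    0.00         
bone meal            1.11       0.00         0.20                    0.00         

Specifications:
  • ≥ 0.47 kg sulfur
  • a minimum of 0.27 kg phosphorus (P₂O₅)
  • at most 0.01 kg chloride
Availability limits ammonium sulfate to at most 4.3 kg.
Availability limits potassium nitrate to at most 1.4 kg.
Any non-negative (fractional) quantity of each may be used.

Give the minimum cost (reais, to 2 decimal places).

Let x1 = kg of rock phosphate, x2 = kg of potassium nitrate, x3 = kg of ammonium sulfate, x4 = kg of bone meal.
Minimize 0.37x1 + 1.8x2 + 0.65x3 + 1.11x4 with:
  0.23x3 ≥ 0.47   (sulfur)
  0.3x1 + 0.2x4 ≥ 0.27   (phosphorus (P₂O₅))
  0.01x2 ≤ 0.01   (chloride)
  x3 ≤ 4.3
  x2 ≤ 1.4
  x1, x2, x3, x4 ≥ 0.
The optimal basis is {rock phosphate, ammonium sulfate}; potassium nitrate, bone meal drop out. The sulfur and phosphorus (P₂O₅) requirements are met with equality.
Optimal quantities: rock phosphate = 0.9 kg, ammonium sulfate = 2.043 kg.
Hence cost = 0.37·0.9 + 0.65·2.043 = R$1.6610.

R$1.66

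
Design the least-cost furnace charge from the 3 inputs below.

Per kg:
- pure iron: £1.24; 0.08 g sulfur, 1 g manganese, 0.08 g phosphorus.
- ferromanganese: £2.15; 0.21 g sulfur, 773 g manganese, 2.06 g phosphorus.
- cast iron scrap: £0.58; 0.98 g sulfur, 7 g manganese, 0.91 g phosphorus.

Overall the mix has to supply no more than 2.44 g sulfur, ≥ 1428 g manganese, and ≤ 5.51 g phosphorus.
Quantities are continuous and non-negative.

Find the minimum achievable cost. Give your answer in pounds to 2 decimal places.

£3.97

Set it up as a linear program. Let x1 = kg of pure iron, x2 = kg of ferromanganese, x3 = kg of cast iron scrap.
min 1.24x1 + 2.15x2 + 0.58x3 with:
  0.08x1 + 0.21x2 + 0.98x3 ≤ 2.44   (sulfur)
  1x1 + 773x2 + 7x3 ≥ 1428   (manganese)
  0.08x1 + 2.06x2 + 0.91x3 ≤ 5.51   (phosphorus)
  x1, x2, x3 ≥ 0.
At the optimum only ferromanganese is positive (pure iron, cast iron scrap = 0). The manganese requirement is met with equality.
Solving gives x2 = 1.847.
Objective = 2.15·1.847 = 3.9711.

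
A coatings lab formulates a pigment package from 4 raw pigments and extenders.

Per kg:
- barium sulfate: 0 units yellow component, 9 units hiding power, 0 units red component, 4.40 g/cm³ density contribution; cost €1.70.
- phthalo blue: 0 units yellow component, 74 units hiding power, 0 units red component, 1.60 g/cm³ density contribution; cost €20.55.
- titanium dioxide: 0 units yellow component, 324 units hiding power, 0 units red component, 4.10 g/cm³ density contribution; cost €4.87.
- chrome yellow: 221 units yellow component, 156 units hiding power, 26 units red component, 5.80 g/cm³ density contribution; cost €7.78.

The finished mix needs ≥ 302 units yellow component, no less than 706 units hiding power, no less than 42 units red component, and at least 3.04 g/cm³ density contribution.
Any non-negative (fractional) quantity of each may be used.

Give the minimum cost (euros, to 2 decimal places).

This is a linear program. Let x1 = kg of barium sulfate, x2 = kg of phthalo blue, x3 = kg of titanium dioxide, x4 = kg of chrome yellow.
min 1.7x1 + 20.55x2 + 4.87x3 + 7.78x4 with:
  221x4 ≥ 302   (yellow component)
  9x1 + 74x2 + 324x3 + 156x4 ≥ 706   (hiding power)
  26x4 ≥ 42   (red component)
  4.4x1 + 1.6x2 + 4.1x3 + 5.8x4 ≥ 3.04   (density contribution)
  x1, x2, x3, x4 ≥ 0.
The minimum-cost mix takes nothing from barium sulfate, phthalo blue — only titanium dioxide, chrome yellow. Binding constraints: hiding power and red component.
So titanium dioxide = 1.401 kg, chrome yellow = 1.615 kg.
Objective = 4.87·1.401 + 7.78·1.615 = 19.3876.

€19.39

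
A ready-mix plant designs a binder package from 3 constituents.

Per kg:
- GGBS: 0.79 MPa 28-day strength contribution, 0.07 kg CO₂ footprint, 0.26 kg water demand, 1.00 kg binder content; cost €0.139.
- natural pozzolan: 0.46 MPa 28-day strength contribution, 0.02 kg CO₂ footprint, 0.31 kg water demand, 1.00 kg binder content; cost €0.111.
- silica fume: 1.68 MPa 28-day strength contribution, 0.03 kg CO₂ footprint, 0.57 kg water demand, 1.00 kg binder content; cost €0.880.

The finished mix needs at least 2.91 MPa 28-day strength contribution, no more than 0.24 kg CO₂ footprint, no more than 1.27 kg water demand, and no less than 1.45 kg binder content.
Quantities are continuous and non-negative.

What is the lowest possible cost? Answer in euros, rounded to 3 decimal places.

€0.538

Set it up as a linear program. Let x1 = kg of GGBS, x2 = kg of natural pozzolan, x3 = kg of silica fume.
min 0.139x1 + 0.111x2 + 0.88x3 s.t.:
  0.79x1 + 0.46x2 + 1.68x3 ≥ 2.91   (28-day strength contribution)
  0.07x1 + 0.02x2 + 0.03x3 ≤ 0.24   (CO₂ footprint)
  0.26x1 + 0.31x2 + 0.57x3 ≤ 1.27   (water demand)
  1x1 + 1x2 + 1x3 ≥ 1.45   (binder content)
  x1, x2, x3 ≥ 0.
The cheapest feasible vertex uses only GGBS, natural pozzolan; silica fume is not used. There the 28-day strength contribution and CO₂ footprint constraints are tight.
Solving gives x1 = 3.183, x2 = 0.8598.
Cost = 0.139·3.183 + 0.111·0.8598 = 0.53787.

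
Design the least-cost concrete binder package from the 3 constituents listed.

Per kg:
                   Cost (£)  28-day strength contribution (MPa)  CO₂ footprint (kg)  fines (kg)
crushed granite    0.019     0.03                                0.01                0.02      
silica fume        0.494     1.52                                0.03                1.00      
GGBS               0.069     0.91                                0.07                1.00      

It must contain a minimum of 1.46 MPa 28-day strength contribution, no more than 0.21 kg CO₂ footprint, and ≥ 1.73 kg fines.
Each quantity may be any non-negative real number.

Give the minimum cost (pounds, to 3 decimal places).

£0.119

Let x1 = kg of crushed granite, x2 = kg of silica fume, x3 = kg of GGBS.
Minimize 0.019x1 + 0.494x2 + 0.069x3 subject to:
  0.03x1 + 1.52x2 + 0.91x3 ≥ 1.46   (28-day strength contribution)
  0.01x1 + 0.03x2 + 0.07x3 ≤ 0.21   (CO₂ footprint)
  0.02x1 + 1x2 + 1x3 ≥ 1.73   (fines)
  x1, x2, x3 ≥ 0.
At the optimum only GGBS is positive (crushed granite, silica fume = 0). The fines requirement is met with equality.
So GGBS = 1.73 kg.
Cost = 0.069·1.73 = 0.11937.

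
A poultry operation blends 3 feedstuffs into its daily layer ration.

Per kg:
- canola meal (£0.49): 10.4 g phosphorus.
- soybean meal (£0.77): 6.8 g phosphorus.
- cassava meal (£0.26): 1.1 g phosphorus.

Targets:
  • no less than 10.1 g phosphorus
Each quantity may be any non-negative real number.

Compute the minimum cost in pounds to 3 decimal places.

Let x1 = kg of canola meal, x2 = kg of soybean meal, x3 = kg of cassava meal.
min 0.49x1 + 0.77x2 + 0.26x3 s.t.:
  10.4x1 + 6.8x2 + 1.1x3 ≥ 10.1   (phosphorus)
  x1, x2, x3 ≥ 0.
The cheapest feasible vertex uses only canola meal; soybean meal, cassava meal are not used. Binding constraint: phosphorus.
Optimal quantities: canola meal = 0.9712 kg.
Total cost: 0.49·0.9712 = 0.47589.

£0.476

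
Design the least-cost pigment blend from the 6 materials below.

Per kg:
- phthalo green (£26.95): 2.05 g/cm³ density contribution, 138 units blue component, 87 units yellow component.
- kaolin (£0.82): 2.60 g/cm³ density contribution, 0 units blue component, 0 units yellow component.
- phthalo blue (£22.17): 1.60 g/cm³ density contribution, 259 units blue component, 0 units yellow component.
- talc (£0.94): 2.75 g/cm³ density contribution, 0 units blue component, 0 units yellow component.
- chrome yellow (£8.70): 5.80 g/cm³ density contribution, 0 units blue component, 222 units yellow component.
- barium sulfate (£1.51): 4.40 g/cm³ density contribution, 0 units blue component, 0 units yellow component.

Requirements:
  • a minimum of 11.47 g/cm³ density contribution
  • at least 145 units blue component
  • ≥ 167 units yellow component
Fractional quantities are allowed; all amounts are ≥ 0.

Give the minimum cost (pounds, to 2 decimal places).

Let x1 = kg of phthalo green, x2 = kg of kaolin, x3 = kg of phthalo blue, x4 = kg of talc, x5 = kg of chrome yellow, x6 = kg of barium sulfate.
min 26.95x1 + 0.82x2 + 22.17x3 + 0.94x4 + 8.7x5 + 1.51x6 with:
  2.05x1 + 2.6x2 + 1.6x3 + 2.75x4 + 5.8x5 + 4.4x6 ≥ 11.47   (density contribution)
  138x1 + 259x3 ≥ 145   (blue component)
  87x1 + 222x5 ≥ 167   (yellow component)
  x1, x2, x3, x4, x5, x6 ≥ 0.
The minimum-cost mix takes nothing from phthalo green, talc, barium sulfate — only kaolin, phthalo blue, chrome yellow. Binding constraints: density contribution, blue component, yellow component.
Optimal quantities: kaolin = 2.3889 kg, phthalo blue = 0.55985 kg, chrome yellow = 0.75225 kg.
Hence cost = 0.82·2.3889 + 22.17·0.55985 + 8.7·0.75225 = £20.9153.

£20.92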